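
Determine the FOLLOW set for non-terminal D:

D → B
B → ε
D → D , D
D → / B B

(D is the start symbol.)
D is the start symbol, so $ ∈ FOLLOW(D).
In D → D , D: D is followed by ',' D, add FIRST(',' D) \ {ε} = { ',' }
In D → D , D: D is at the end; this adds FOLLOW(D) to itself — nothing new

Taking the union: FOLLOW(D) = { $, ',' }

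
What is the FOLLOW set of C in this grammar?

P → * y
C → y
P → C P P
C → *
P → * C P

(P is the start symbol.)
{ '*', 'y' }

To compute FOLLOW(C), find every occurrence of C on a right-hand side N → α C β: add FIRST(β) \ {ε}, and if β is empty or nullable also add FOLLOW(N). Iterate to a fixed point.

In P → C P P: C is followed by P P, add FIRST(P P) \ {ε} = { '*', 'y' }
In P → * C P: C is followed by P, add FIRST(P) \ {ε} = { '*', 'y' }

Taking the union: FOLLOW(C) = { '*', 'y' }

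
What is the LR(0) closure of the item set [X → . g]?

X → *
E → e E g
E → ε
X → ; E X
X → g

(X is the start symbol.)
Start with: [X → . g]
The dot precedes the terminal g, so nothing is added.

CLOSURE = { [X → . g] }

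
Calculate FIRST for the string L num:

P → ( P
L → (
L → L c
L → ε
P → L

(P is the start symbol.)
FIRST sets of the non-terminals involved (from the grammar, by fixed-point iteration):
  FIRST(L) = { '(', 'c', ε }

To compute FIRST(L num), process the symbols left to right:
Symbol L is a non-terminal. Add FIRST(L) \ {ε} = { '(', 'c' }
L is nullable (ε ∈ FIRST(L)), continue to the next symbol.
Symbol num is a terminal. Add 'num' and stop.
FIRST(L num) = { '(', 'c', 'num' }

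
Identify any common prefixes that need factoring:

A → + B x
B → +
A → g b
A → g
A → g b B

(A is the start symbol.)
Yes, A has productions with common prefix 'g'

Left-factoring is needed when two productions for the same non-terminal
share a common prefix on the right-hand side.

Productions for A:
  A → + B x
  A → g b
  A → g
  A → g b B

Found common prefix 'g' in productions for A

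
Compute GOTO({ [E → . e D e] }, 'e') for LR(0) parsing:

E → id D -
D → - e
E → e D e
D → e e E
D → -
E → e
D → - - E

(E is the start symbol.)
{ [D → . - - E], [D → . - e], [D → . -], [D → . e e E], [E → e . D e] }

GOTO(I, 'e') = CLOSURE({ [A → αX.β] : [A → α.Xβ] ∈ I, X = 'e' })

Items with dot before 'e', with the dot advanced:
  [E → . e D e] → [E → e . D e]
Closure of the advanced items:
  [E → e . D e] has the dot before D: add [D → . - e], [D → . e e E], [D → . -], [D → . - - E]

GOTO = { [D → . - - E], [D → . - e], [D → . -], [D → . e e E], [E → e . D e] }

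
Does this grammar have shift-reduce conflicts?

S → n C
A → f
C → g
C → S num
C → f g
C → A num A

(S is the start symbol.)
Yes — I6: [A → f .] vs [C → f . g]

A shift-reduce conflict occurs when an LR(0) state has both:
  - a complete (reduce) item [A → α .] (dot at the end), and
  - a shift item [B → β . c γ] (dot before a terminal).

Augment with S' → S and build the canonical LR(0) collection (I0 = CLOSURE({[S' → . S]}), then GOTO on every symbol after a dot until no new states appear). It has 13 states:
  I0: { [S → . n C], [S' → . S] }  — shift
  I1: { [S' → S .] }  — accept
  I2: { [A → . f], [C → . A num A], [C → . S num], [C → . f g], [C → . g], [S → . n C], [S → n . C] }  — shift
  I3: { [C → A . num A] }  — shift
  I4: { [S → n C .] }  — reduce
  I5: { [C → S . num] }  — shift
  I6: { [A → f .], [C → f . g] }  — shift, reduce
  I7: { [C → g .] }  — reduce
  I8: { [C → f g .] }  — reduce
  I9: { [C → S num .] }  — reduce
  I10: { [A → . f], [C → A num . A] }  — shift
  I11: { [C → A num A .] }  — reduce
  I12: { [A → f .] }  — reduce

I6 contains reduce item [A → f .] and shift item [C → f . g] — shift-reduce conflict.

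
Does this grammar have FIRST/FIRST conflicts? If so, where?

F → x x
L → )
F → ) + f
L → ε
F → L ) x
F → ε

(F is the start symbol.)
Yes. F → ')' '+' f / F → L ')' x on { ')' }

A FIRST/FIRST conflict occurs when two productions N → α and N → β for the same non-terminal have FIRST(α) ∩ FIRST(β) ≠ ∅ (with ε ∈ FIRST of a nullable right-hand side, so two nullable alternatives also conflict).

FIRST sets of the non-terminals at (or reachable through a nullable prefix from) the front of some alternative:
  FIRST(L) = { ')', ε }

Productions for F:
  F → x x: FIRST = { 'x' }
  F → ) + f: FIRST = { ')' }
  F → L ) x: FIRST = { ')' }
  F → ε: FIRST = { ε }
Productions for L:
  L → ): FIRST = { ')' }
  L → ε: FIRST = { ε }

Conflict for F: F → ) + f and F → L ) x
  Overlap: { ')' }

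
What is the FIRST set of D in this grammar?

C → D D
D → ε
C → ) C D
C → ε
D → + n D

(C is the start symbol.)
To compute FIRST(D), examine every production with D on the left-hand side, reading each right-hand side left to right until a non-nullable symbol is reached.

From D → ε:
  - ε-production, so ε ∈ FIRST(D)
From D → + n D:
  - '+' is a terminal: add '+' and stop

Collecting: FIRST(D) = { '+', ε }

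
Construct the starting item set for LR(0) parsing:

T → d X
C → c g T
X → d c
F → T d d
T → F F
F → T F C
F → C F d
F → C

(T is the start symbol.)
{ [C → . c g T], [F → . C F d], [F → . C], [F → . T F C], [F → . T d d], [T → . F F], [T → . d X], [T' → . T] }

First, augment the grammar with T' → T
I₀ = CLOSURE({ [T' → . T] }):
  [T' → . T] has the dot before T: add [T → . d X], [T → . F F]
  [T → . F F] has the dot before F: add [F → . T d d], [F → . T F C], [F → . C F d], [F → . C]
  [F → . C F d] has the dot before C: add [C → . c g T]
No further items can be added.

I₀ = { [C → . c g T], [F → . C F d], [F → . C], [F → . T F C], [F → . T d d], [T → . F F], [T → . d X], [T' → . T] }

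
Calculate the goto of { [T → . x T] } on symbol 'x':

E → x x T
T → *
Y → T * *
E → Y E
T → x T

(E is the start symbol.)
GOTO(I, 'x') = CLOSURE({ [A → αX.β] : [A → α.Xβ] ∈ I, X = 'x' })

Items with dot before 'x', with the dot advanced:
  [T → . x T] → [T → x . T]
Closure of the advanced items:
  [T → x . T] has the dot before T: add [T → . *], [T → . x T]

GOTO = { [T → . *], [T → . x T], [T → x . T] }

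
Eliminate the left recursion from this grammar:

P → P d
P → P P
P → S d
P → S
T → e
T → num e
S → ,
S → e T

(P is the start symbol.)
P is directly left-recursive. The standard transformation for
  A → A α₁ | ... | A α_m | β₁ | ... | β_n
is
  A  → β₁ A' | ... | β_n A'
  A' → α₁ A' | ... | α_m A' | ε

P → S d becomes P → S d P'
P → S becomes P → S P'
P → P d becomes P' → d P'
P → P P becomes P' → P P'
Add P' → ε

Productions for other non-terminals are unchanged:
  T → e
  T → num e
  S → ,
  S → e T

Resulting grammar:
P → S d P'
P → S P'
P' → d P'
P' → P P'
P' → ε
T → e
T → num e
S → ,
S → e T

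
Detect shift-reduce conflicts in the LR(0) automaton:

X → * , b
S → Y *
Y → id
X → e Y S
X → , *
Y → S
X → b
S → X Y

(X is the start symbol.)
A shift-reduce conflict occurs when an LR(0) state has both:
  - a complete (reduce) item [A → α .] (dot at the end), and
  - a shift item [B → β . c γ] (dot before a terminal).

Augment with X' → X and build the canonical LR(0) collection (I0 = CLOSURE({[X' → . X]}), then GOTO on every symbol after a dot until no new states appear). It has 18 states:
  I0: { [X → . * , b], [X → . , *], [X → . b], [X → . e Y S], [X' → . X] }  — shift
  I1: { [X → * . , b] }  — shift
  I2: { [X → , . *] }  — shift
  I3: { [X' → X .] }  — accept
  I4: { [X → b .] }  — reduce
  I5: { [S → . X Y], [S → . Y *], [X → . * , b], [X → . , *], [X → . b], [X → . e Y S], [X → e . Y S], [Y → . S], [Y → . id] }  — shift
  I6: { [Y → S .] }  — reduce
  I7: { [S → . X Y], [S → . Y *], [S → X . Y], [X → . * , b], [X → . , *], [X → . b], [X → . e Y S], [Y → . S], [Y → . id] }  — shift
  I8: { [S → . X Y], [S → . Y *], [S → Y . *], [X → . * , b], [X → . , *], [X → . b], [X → . e Y S], [X → e Y . S], [Y → . S], [Y → . id] }  — shift
  I9: { [Y → id .] }  — reduce
  I10: { [S → Y * .], [X → * . , b] }  — shift, reduce
  I11: { [X → e Y S .], [Y → S .] }  — 2 reduces
  I12: { [S → Y . *] }  — shift
  I13: { [S → Y * .] }  — reduce
  I14: { [X → * , . b] }  — shift
  I15: { [X → * , b .] }  — reduce
  I16: { [S → X Y .], [S → Y . *] }  — shift, reduce
  I17: { [X → , * .] }  — reduce

I10 contains reduce item [S → Y * .] and shift item [X → * . , b] — shift-reduce conflict.
I16 contains reduce item [S → X Y .] and shift item [S → Y . *] — shift-reduce conflict.

Answer: Yes — I10: [S → Y * .] vs [X → * . , b]; I16: [S → X Y .] vs [S → Y . *]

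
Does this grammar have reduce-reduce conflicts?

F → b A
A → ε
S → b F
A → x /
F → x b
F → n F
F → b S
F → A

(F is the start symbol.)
No reduce-reduce conflicts

Augment with F' → F and build the canonical LR(0) collection (I0 = CLOSURE({[F' → . F]}), then GOTO on every symbol after a dot until no new states appear). It has 14 states:
  I0: { [A → . x /], [A → .], [F → . A], [F → . b A], [F → . b S], [F → . n F], [F → . x b], [F' → . F] }  — shift, reduce
  I1: { [F → A .] }  — reduce
  I2: { [F' → F .] }  — accept
  I3: { [A → . x /], [A → .], [F → b . A], [F → b . S], [S → . b F] }  — shift, reduce
  I4: { [A → . x /], [A → .], [F → . A], [F → . b A], [F → . b S], [F → . n F], [F → . x b], [F → n . F] }  — shift, reduce
  I5: { [A → x . /], [F → x . b] }  — shift
  I6: { [A → x / .] }  — reduce
  I7: { [F → x b .] }  — reduce
  I8: { [F → n F .] }  — reduce
  I9: { [F → b A .] }  — reduce
  I10: { [F → b S .] }  — reduce
  I11: { [A → . x /], [A → .], [F → . A], [F → . b A], [F → . b S], [F → . n F], [F → . x b], [S → b . F] }  — shift, reduce
  I12: { [A → x . /] }  — shift
  I13: { [S → b F .] }  — reduce

No state contains more than one complete item.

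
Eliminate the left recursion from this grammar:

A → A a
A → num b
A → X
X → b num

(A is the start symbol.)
A → num b A'
A → X A'
A' → a A'
A' → ε
X → b num

A is directly left-recursive. The standard transformation for
  A → A α₁ | ... | A α_m | β₁ | ... | β_n
is
  A  → β₁ A' | ... | β_n A'
  A' → α₁ A' | ... | α_m A' | ε

A → num b becomes A → num b A'
A → X becomes A → X A'
A → A a becomes A' → a A'
Add A' → ε

Productions for other non-terminals are unchanged:
  X → b num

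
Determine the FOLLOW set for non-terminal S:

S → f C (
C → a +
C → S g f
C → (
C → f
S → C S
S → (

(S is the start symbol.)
S is the start symbol, so $ ∈ FOLLOW(S).
In C → S g f: S is followed by g f, add FIRST(g f) \ {ε} = { 'g' }
In S → C S: S is at the end; this adds FOLLOW(S) to itself — nothing new

Taking the union: FOLLOW(S) = { $, 'g' }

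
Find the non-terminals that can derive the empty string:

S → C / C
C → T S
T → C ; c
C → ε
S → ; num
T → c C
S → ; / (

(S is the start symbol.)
{ 'C' }

ε-productions: C → ε
So C is immediately nullable.
No further non-terminal can be added: every production for the remaining non-terminals contains a terminal or a non-nullable non-terminal.
Nullable = { 'C' }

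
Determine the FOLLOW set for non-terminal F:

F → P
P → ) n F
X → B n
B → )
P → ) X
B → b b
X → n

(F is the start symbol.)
To compute FOLLOW(F), find every occurrence of F on a right-hand side N → α F β: add FIRST(β) \ {ε}, and if β is empty or nullable also add FOLLOW(N). Iterate to a fixed point.

F is the start symbol, so $ ∈ FOLLOW(F).
In P → ) n F: F is at the end, add FOLLOW(P)

The FOLLOW sets referred to above (computed the same way, to a fixed point):
  FOLLOW(P) = { $ }

Taking the union: FOLLOW(F) = { $ }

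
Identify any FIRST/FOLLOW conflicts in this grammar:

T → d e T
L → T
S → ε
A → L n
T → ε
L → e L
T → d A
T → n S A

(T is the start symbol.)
Yes. T → n S A with FOLLOW(T) on { 'n' }

A FIRST/FOLLOW conflict occurs when a non-terminal N has a nullable alternative N → β (β ⇒* ε) and another alternative N → α with FIRST(α) ∩ FOLLOW(N) ≠ ∅: on such a lookahead the parser cannot decide between expanding α and letting N vanish via β.

Nullable non-terminals: L, S, T.
FIRST sets used below: FIRST(T) = { 'd', 'n', ε }

L: nullable alternative(s) L → T; FOLLOW(L) = { 'n' }
  L → T: FIRST \ {ε} = { 'd', 'n' } — this is the only nullable alternative, skip
  L → e L: FIRST \ {ε} = { 'e' } — disjoint from FOLLOW(L)
S has a nullable alternative but only one production, so nothing to check.

T: nullable alternative(s) T → ε; FOLLOW(T) = { $, 'n' }
  T → d e T: FIRST \ {ε} = { 'd' } — disjoint from FOLLOW(T)
  T → ε: FIRST \ {ε} = { } — this is the only nullable alternative, skip
  T → d A: FIRST \ {ε} = { 'd' } — disjoint from FOLLOW(T)
  T → n S A: FIRST \ {ε} = { 'n' } — overlaps FOLLOW(T) on { 'n' }: CONFLICT

A has no nullable alternative, so no FIRST/FOLLOW check is needed there.

So the grammar has 1 FIRST/FOLLOW conflict (marked CONFLICT above).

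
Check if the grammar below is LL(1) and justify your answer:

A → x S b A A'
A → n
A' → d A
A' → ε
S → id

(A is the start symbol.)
A grammar is LL(1) if for each non-terminal N with multiple productions, the predict sets of those productions are pairwise disjoint, where PREDICT(N → α) = (FIRST(α) \ {ε}) ∪ (FOLLOW(N) if α ⇒* ε).

Relevant sets:
  FOLLOW(A') = { $, 'd' }

For A:
  PREDICT(A → x S b A A') = { 'x' }
  PREDICT(A → n) = { 'n' }
For A':
  PREDICT(A' → d A) = { 'd' }
  PREDICT(A' → ε) = { $, 'd' }
S has a single production, so nothing to check there.

Conflict found: Predict set conflict for A': { 'd' }
The grammar is NOT LL(1).

Answer: No. Predict set conflict for A': { 'd' }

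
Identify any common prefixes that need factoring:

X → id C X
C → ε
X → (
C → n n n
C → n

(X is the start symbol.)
Yes, C has productions with common prefix 'n'

Left-factoring is needed when two productions for the same non-terminal
share a common prefix on the right-hand side.

Productions for X:
  X → id C X
  X → (
Productions for C:
  C → ε
  C → n n n
  C → n

Found common prefix 'n' in productions for C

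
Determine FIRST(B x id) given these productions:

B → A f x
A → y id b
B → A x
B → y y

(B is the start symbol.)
FIRST sets of the non-terminals involved (from the grammar, by fixed-point iteration):
  FIRST(B) = { 'y' }

To compute FIRST(B x id), process the symbols left to right:
Symbol B is a non-terminal. Add FIRST(B) \ {ε} = { 'y' }
B is not nullable (ε ∉ FIRST(B)), so stop here.
FIRST(B x id) = { 'y' }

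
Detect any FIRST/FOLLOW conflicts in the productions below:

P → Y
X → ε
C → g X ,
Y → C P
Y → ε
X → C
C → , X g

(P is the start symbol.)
Yes. X → C with FOLLOW(X) on { ',', 'g' }

Nullable non-terminals: P, X, Y.
FIRST sets used below: FIRST(C) = { ',', 'g' }
P has a nullable alternative but only one production, so nothing to check.

X: nullable alternative(s) X → ε; FOLLOW(X) = { ',', 'g' }
  X → ε: FIRST \ {ε} = { } — this is the only nullable alternative, skip
  X → C: FIRST \ {ε} = { ',', 'g' } — overlaps FOLLOW(X) on { ',', 'g' }: CONFLICT

Y: nullable alternative(s) Y → ε; FOLLOW(Y) = { $ }
  Y → C P: FIRST \ {ε} = { ',', 'g' } — disjoint from FOLLOW(Y)
  Y → ε: FIRST \ {ε} = { } — this is the only nullable alternative, skip

C has no nullable alternative, so no FIRST/FOLLOW check is needed there.

So the grammar has 1 FIRST/FOLLOW conflict (marked CONFLICT above).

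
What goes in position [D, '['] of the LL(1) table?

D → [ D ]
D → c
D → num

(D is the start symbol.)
D → [ D ]

To find M[D, '['], we find productions for D where '[' is in the predict set (PREDICT(N → α) = (FIRST(α) \ {ε}) ∪ (FOLLOW(N) if α ⇒* ε)).

D → [ D ]: PREDICT = { '[' }
  '[' is in predict set, so this production goes in M[D, '[']
D → c: PREDICT = { 'c' }
D → num: PREDICT = { 'num' }

M[D, '['] = D → [ D ]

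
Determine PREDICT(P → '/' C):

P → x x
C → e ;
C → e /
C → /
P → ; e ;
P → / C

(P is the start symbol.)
{ '/' }

PREDICT(P → '/' C) = (FIRST(RHS) \ {ε}) ∪ (FOLLOW(P) if ε ∈ FIRST(RHS), i.e. RHS ⇒* ε)
FIRST('/' C) = { '/' }
ε ∉ FIRST('/' C), so FOLLOW(P) is not added.
PREDICT(P → '/' C) = { '/' }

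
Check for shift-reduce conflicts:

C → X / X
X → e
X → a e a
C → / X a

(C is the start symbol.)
No shift-reduce conflicts

Augment with C' → C and build the canonical LR(0) collection (I0 = CLOSURE({[C' → . C]}), then GOTO on every symbol after a dot until no new states appear). It has 12 states:
  I0: { [C → . / X a], [C → . X / X], [C' → . C], [X → . a e a], [X → . e] }  — shift
  I1: { [C → / . X a], [X → . a e a], [X → . e] }  — shift
  I2: { [C' → C .] }  — accept
  I3: { [C → X . / X] }  — shift
  I4: { [X → a . e a] }  — shift
  I5: { [X → e .] }  — reduce
  I6: { [X → a e . a] }  — shift
  I7: { [X → a e a .] }  — reduce
  I8: { [C → X / . X], [X → . a e a], [X → . e] }  — shift
  I9: { [C → X / X .] }  — reduce
  I10: { [C → / X . a] }  — shift
  I11: { [C → / X a .] }  — reduce

No state contains both a complete item and a shift item.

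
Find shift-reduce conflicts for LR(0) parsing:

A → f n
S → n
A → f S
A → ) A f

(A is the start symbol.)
A shift-reduce conflict occurs when an LR(0) state has both:
  - a complete (reduce) item [A → α .] (dot at the end), and
  - a shift item [B → β . c γ] (dot before a terminal).

Augment with A' → A and build the canonical LR(0) collection (I0 = CLOSURE({[A' → . A]}), then GOTO on every symbol after a dot until no new states appear). It has 8 states:
  I0: { [A → . ) A f], [A → . f S], [A → . f n], [A' → . A] }  — shift
  I1: { [A → ) . A f], [A → . ) A f], [A → . f S], [A → . f n] }  — shift
  I2: { [A' → A .] }  — accept
  I3: { [A → f . S], [A → f . n], [S → . n] }  — shift
  I4: { [A → f S .] }  — reduce
  I5: { [A → f n .], [S → n .] }  — 2 reduces
  I6: { [A → ) A . f] }  — shift
  I7: { [A → ) A f .] }  — reduce

No state contains both a complete item and a shift item.

Answer: No shift-reduce conflicts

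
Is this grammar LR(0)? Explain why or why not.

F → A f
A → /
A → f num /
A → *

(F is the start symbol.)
Yes, the grammar is LR(0)

Augment with F' → F and build the canonical LR(0) collection (I0 = CLOSURE({[F' → . F]}), then GOTO on every symbol after a dot until no new states appear). It has 9 states:
  I0: { [A → . *], [A → . /], [A → . f num /], [F → . A f], [F' → . F] }  — shift
  I1: { [A → * .] }  — reduce
  I2: { [A → / .] }  — reduce
  I3: { [F → A . f] }  — shift
  I4: { [F' → F .] }  — accept
  I5: { [A → f . num /] }  — shift
  I6: { [A → f num . /] }  — shift
  I7: { [A → f num / .] }  — reduce
  I8: { [F → A f .] }  — reduce

Every state is either a pure shift/goto state or contains exactly one complete item and nothing to shift — no conflicts. The grammar is LR(0).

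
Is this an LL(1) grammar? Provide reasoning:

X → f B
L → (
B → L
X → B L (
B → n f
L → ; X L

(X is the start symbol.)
Yes, the grammar is LL(1).

Relevant sets:
  FIRST(B) = { '(', ';', 'n' }
  FIRST(L) = { '(', ';' }

For X:
  PREDICT(X → f B) = { 'f' }
  PREDICT(X → B L '(') = { '(', ';', 'n' }
For L:
  PREDICT(L → '(') = { '(' }
  PREDICT(L → ';' X L) = { ';' }
For B:
  PREDICT(B → L) = { '(', ';' }
  PREDICT(B → n f) = { 'n' }

All predict sets are disjoint. The grammar IS LL(1).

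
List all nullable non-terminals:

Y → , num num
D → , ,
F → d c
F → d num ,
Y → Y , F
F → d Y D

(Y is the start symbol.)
A non-terminal is nullable if it can derive ε (the empty string): either it has an ε-production, or it has a production whose right-hand side consists entirely of nullable non-terminals.

There are no ε-productions, so no non-terminal can derive ε.
No non-terminals are nullable.

Answer: None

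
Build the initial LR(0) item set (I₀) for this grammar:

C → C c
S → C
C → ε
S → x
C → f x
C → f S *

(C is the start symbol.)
First, augment the grammar with C' → C
I₀ = CLOSURE({ [C' → . C] }):
  [C' → . C] has the dot before C: add [C → . C c], [C → .], [C → . f x], [C → . f S *]
No further items can be added.

I₀ = { [C → . C c], [C → . f S *], [C → . f x], [C → .], [C' → . C] }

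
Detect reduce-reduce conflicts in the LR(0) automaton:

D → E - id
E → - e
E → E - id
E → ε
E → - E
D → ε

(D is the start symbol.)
Augment with D' → D and build the canonical LR(0) collection (I0 = CLOSURE({[D' → . D]}), then GOTO on every symbol after a dot until no new states appear). It has 10 states:
  I0: { [D → . E - id], [D → .], [D' → . D], [E → . - E], [E → . - e], [E → . E - id], [E → .] }  — shift, 2 reduces
  I1: { [E → - . E], [E → - . e], [E → . - E], [E → . - e], [E → . E - id], [E → .] }  — shift, reduce
  I2: { [D' → D .] }  — accept
  I3: { [D → E . - id], [E → E . - id] }  — shift
  I4: { [D → E - . id], [E → E - . id] }  — shift
  I5: { [D → E - id .], [E → E - id .] }  — 2 reduces
  I6: { [E → - E .], [E → E . - id] }  — shift, reduce
  I7: { [E → - e .] }  — reduce
  I8: { [E → E - . id] }  — shift
  I9: { [E → E - id .] }  — reduce

I0 contains complete items [D → .], [E → .] — reduce-reduce conflict.
I5 contains complete items [D → E - id .], [E → E - id .] — reduce-reduce conflict.

Answer: Yes — I0: [D → .] vs [E → .]; I5: [D → E - id .] vs [E → E - id .]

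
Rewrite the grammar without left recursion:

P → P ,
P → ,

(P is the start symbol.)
P → , P'
P' → , P'
P' → ε

P is directly left-recursive. The standard transformation for
  A → A α₁ | ... | A α_m | β₁ | ... | β_n
is
  A  → β₁ A' | ... | β_n A'
  A' → α₁ A' | ... | α_m A' | ε

P → , becomes P → , P'
P → P , becomes P' → , P'
Add P' → ε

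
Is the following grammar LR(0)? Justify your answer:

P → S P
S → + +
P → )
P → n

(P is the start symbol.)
Yes, the grammar is LR(0)

Augment with P' → P and build the canonical LR(0) collection (I0 = CLOSURE({[P' → . P]}), then GOTO on every symbol after a dot until no new states appear). It has 8 states:
  I0: { [P → . )], [P → . S P], [P → . n], [P' → . P], [S → . + +] }  — shift
  I1: { [P → ) .] }  — reduce
  I2: { [S → + . +] }  — shift
  I3: { [P' → P .] }  — accept
  I4: { [P → . )], [P → . S P], [P → . n], [P → S . P], [S → . + +] }  — shift
  I5: { [P → n .] }  — reduce
  I6: { [P → S P .] }  — reduce
  I7: { [S → + + .] }  — reduce

Every state is either a pure shift/goto state or contains exactly one complete item and nothing to shift — no conflicts. The grammar is LR(0).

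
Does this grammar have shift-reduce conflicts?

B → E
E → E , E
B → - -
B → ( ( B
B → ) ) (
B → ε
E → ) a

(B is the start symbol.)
A shift-reduce conflict occurs when an LR(0) state has both:
  - a complete (reduce) item [A → α .] (dot at the end), and
  - a shift item [B → β . c γ] (dot before a terminal).

Augment with B' → B and build the canonical LR(0) collection (I0 = CLOSURE({[B' → . B]}), then GOTO on every symbol after a dot until no new states appear). It has 15 states:
  I0: { [B → . ( ( B], [B → . ) ) (], [B → . - -], [B → . E], [B → .], [B' → . B], [E → . ) a], [E → . E , E] }  — shift, reduce
  I1: { [B → ( . ( B] }  — shift
  I2: { [B → ) . ) (], [E → ) . a] }  — shift
  I3: { [B → - . -] }  — shift
  I4: { [B' → B .] }  — accept
  I5: { [B → E .], [E → E . , E] }  — shift, reduce
  I6: { [E → . ) a], [E → . E , E], [E → E , . E] }  — shift
  I7: { [E → ) . a] }  — shift
  I8: { [E → E , E .], [E → E . , E] }  — shift, reduce
  I9: { [E → ) a .] }  — reduce
  I10: { [B → - - .] }  — reduce
  I11: { [B → ) ) . (] }  — shift
  I12: { [B → ) ) ( .] }  — reduce
  I13: { [B → ( ( . B], [B → . ( ( B], [B → . ) ) (], [B → . - -], [B → . E], [B → .], [E → . ) a], [E → . E , E] }  — shift, reduce
  I14: { [B → ( ( B .] }  — reduce

I0 contains reduce item [B → .] and shift items [B → . ( ( B], [B → . ) ) (], [B → . - -], [E → . ) a] — shift-reduce conflict.
I5 contains reduce item [B → E .] and shift item [E → E . , E] — shift-reduce conflict.
I8 contains reduce item [E → E , E .] and shift item [E → E . , E] — shift-reduce conflict.
I13 contains reduce item [B → .] and shift items [B → . ( ( B], [B → . ) ) (], [B → . - -], [E → . ) a] — shift-reduce conflict.

Answer: Yes — I0: [B → .] vs [B → . ( ( B]; I5: [B → E .] vs [E → E . , E]; I8: [E → E , E .] vs [E → E . , E]; I13: [B → .] vs [B → . ( ( B]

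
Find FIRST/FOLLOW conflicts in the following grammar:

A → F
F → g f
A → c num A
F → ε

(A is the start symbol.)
No FIRST/FOLLOW conflicts.

A FIRST/FOLLOW conflict occurs when a non-terminal N has a nullable alternative N → β (β ⇒* ε) and another alternative N → α with FIRST(α) ∩ FOLLOW(N) ≠ ∅: on such a lookahead the parser cannot decide between expanding α and letting N vanish via β.

Nullable non-terminals: A, F.
FIRST sets used below: FIRST(F) = { 'g', ε }

A: nullable alternative(s) A → F; FOLLOW(A) = { $ }
  A → F: FIRST \ {ε} = { 'g' } — this is the only nullable alternative, skip
  A → c num A: FIRST \ {ε} = { 'c' } — disjoint from FOLLOW(A)

F: nullable alternative(s) F → ε; FOLLOW(F) = { $ }
  F → g f: FIRST \ {ε} = { 'g' } — disjoint from FOLLOW(F)
  F → ε: FIRST \ {ε} = { } — this is the only nullable alternative, skip

No FIRST/FOLLOW conflicts found.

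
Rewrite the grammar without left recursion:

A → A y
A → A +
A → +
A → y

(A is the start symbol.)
A → + A'
A → y A'
A' → y A'
A' → + A'
A' → ε

A is directly left-recursive. The standard transformation for
  A → A α₁ | ... | A α_m | β₁ | ... | β_n
is
  A  → β₁ A' | ... | β_n A'
  A' → α₁ A' | ... | α_m A' | ε

A → + becomes A → + A'
A → y becomes A → y A'
A → A y becomes A' → y A'
A → A + becomes A' → + A'
Add A' → ε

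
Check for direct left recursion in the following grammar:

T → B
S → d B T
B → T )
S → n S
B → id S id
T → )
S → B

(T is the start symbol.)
No direct left recursion

Direct left recursion occurs when N → N α for some non-terminal N (the right-hand side begins with the left-hand side itself).

T → B: starts with B
S → d B T: starts with d
B → T ): starts with T
S → n S: starts with n
B → id S id: starts with id
T → ): starts with ')'
S → B: starts with B

No direct left recursion found.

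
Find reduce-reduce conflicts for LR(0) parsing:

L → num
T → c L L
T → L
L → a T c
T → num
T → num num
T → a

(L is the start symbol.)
Yes — I8: [L → num .] vs [T → num .]

A reduce-reduce conflict occurs when an LR(0) state has two complete items [A → α .] and [B → β .] — both call for a reduction, and with no lookahead the parser cannot choose between them.

Augment with L' → L and build the canonical LR(0) collection (I0 = CLOSURE({[L' → . L]}), then GOTO on every symbol after a dot until no new states appear). It has 13 states:
  I0: { [L → . a T c], [L → . num], [L' → . L] }  — shift
  I1: { [L' → L .] }  — accept
  I2: { [L → . a T c], [L → . num], [L → a . T c], [T → . L], [T → . a], [T → . c L L], [T → . num num], [T → . num] }  — shift
  I3: { [L → num .] }  — reduce
  I4: { [T → L .] }  — reduce
  I5: { [L → a T . c] }  — shift
  I6: { [L → . a T c], [L → . num], [L → a . T c], [T → . L], [T → . a], [T → . c L L], [T → . num num], [T → . num], [T → a .] }  — shift, reduce
  I7: { [L → . a T c], [L → . num], [T → c . L L] }  — shift
  I8: { [L → num .], [T → num . num], [T → num .] }  — shift, 2 reduces
  I9: { [T → num num .] }  — reduce
  I10: { [L → . a T c], [L → . num], [T → c L . L] }  — shift
  I11: { [T → c L L .] }  — reduce
  I12: { [L → a T c .] }  — reduce

I8 contains complete items [L → num .], [T → num .] — reduce-reduce conflict.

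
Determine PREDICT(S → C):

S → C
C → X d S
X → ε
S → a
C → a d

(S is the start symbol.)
{ 'a', 'd' }

PREDICT(S → C) = (FIRST(RHS) \ {ε}) ∪ (FOLLOW(S) if ε ∈ FIRST(RHS), i.e. RHS ⇒* ε)
FIRST(C) = { 'a', 'd' }
FIRST(C) = { 'a', 'd' }
ε ∉ FIRST(C), so FOLLOW(S) is not added.
PREDICT(S → C) = { 'a', 'd' }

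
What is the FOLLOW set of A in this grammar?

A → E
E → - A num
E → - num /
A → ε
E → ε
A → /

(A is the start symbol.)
{ $, 'num' }

To compute FOLLOW(A), find every occurrence of A on a right-hand side N → α A β: add FIRST(β) \ {ε}, and if β is empty or nullable also add FOLLOW(N). Iterate to a fixed point.

A is the start symbol, so $ ∈ FOLLOW(A).
In E → - A num: A is followed by num, add FIRST(num) \ {ε} = { 'num' }

Taking the union: FOLLOW(A) = { $, 'num' }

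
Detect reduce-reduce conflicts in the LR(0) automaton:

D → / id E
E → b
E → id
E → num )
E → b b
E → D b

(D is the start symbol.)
A reduce-reduce conflict occurs when an LR(0) state has two complete items [A → α .] and [B → β .] — both call for a reduction, and with no lookahead the parser cannot choose between them.

Augment with D' → D and build the canonical LR(0) collection (I0 = CLOSURE({[D' → . D]}), then GOTO on every symbol after a dot until no new states appear). It has 12 states:
  I0: { [D → . / id E], [D' → . D] }  — shift
  I1: { [D → / . id E] }  — shift
  I2: { [D' → D .] }  — accept
  I3: { [D → . / id E], [D → / id . E], [E → . D b], [E → . b b], [E → . b], [E → . id], [E → . num )] }  — shift
  I4: { [E → D . b] }  — shift
  I5: { [D → / id E .] }  — reduce
  I6: { [E → b . b], [E → b .] }  — shift, reduce
  I7: { [E → id .] }  — reduce
  I8: { [E → num . )] }  — shift
  I9: { [E → num ) .] }  — reduce
  I10: { [E → b b .] }  — reduce
  I11: { [E → D b .] }  — reduce

No state contains more than one complete item.

Answer: No reduce-reduce conflicts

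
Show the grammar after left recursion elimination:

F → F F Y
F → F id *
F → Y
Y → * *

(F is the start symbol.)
F → Y F'
F' → F Y F'
F' → id * F'
F' → ε
Y → * *

F is directly left-recursive. The standard transformation for
  A → A α₁ | ... | A α_m | β₁ | ... | β_n
is
  A  → β₁ A' | ... | β_n A'
  A' → α₁ A' | ... | α_m A' | ε

F → Y becomes F → Y F'
F → F F Y becomes F' → F Y F'
F → F id * becomes F' → id * F'
Add F' → ε

Productions for other non-terminals are unchanged:
  Y → * *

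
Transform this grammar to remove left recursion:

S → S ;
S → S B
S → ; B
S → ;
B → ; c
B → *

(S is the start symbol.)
S is directly left-recursive. The standard transformation for
  A → A α₁ | ... | A α_m | β₁ | ... | β_n
is
  A  → β₁ A' | ... | β_n A'
  A' → α₁ A' | ... | α_m A' | ε

S → ; B becomes S → ; B S'
S → ; becomes S → ; S'
S → S ; becomes S' → ; S'
S → S B becomes S' → B S'
Add S' → ε

Productions for other non-terminals are unchanged:
  B → ; c
  B → *

Resulting grammar:
S → ; B S'
S → ; S'
S' → ; S'
S' → B S'
S' → ε
B → ; c
B → *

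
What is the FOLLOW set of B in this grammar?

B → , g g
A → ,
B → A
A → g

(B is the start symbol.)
{ $ }

To compute FOLLOW(B), find every occurrence of B on a right-hand side N → α B β: add FIRST(β) \ {ε}, and if β is empty or nullable also add FOLLOW(N). Iterate to a fixed point.

B is the start symbol, so $ ∈ FOLLOW(B).
B does not occur on any right-hand side.

Taking the union: FOLLOW(B) = { $ }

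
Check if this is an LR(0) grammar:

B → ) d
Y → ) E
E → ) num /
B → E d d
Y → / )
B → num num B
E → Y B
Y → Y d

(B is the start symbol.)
A grammar is LR(0) if no state in the canonical LR(0) collection has:
  - both a shift item (dot before a terminal) and a complete item (shift-reduce conflict), or
  - two or more complete items (reduce-reduce conflict; the accept item [B' → B .] counts as a complete item here).

Augment with B' → B and build the canonical LR(0) collection (I0 = CLOSURE({[B' → . B]}), then GOTO on every symbol after a dot until no new states appear). It has 19 states:
  I0: { [B → . ) d], [B → . E d d], [B → . num num B], [B' → . B], [E → . ) num /], [E → . Y B], [Y → . ) E], [Y → . / )], [Y → . Y d] }  — shift
  I1: { [B → ) . d], [E → ) . num /], [E → . ) num /], [E → . Y B], [Y → ) . E], [Y → . ) E], [Y → . / )], [Y → . Y d] }  — shift
  I2: { [Y → / . )] }  — shift
  I3: { [B' → B .] }  — accept
  I4: { [B → E . d d] }  — shift
  I5: { [B → . ) d], [B → . E d d], [B → . num num B], [E → . ) num /], [E → . Y B], [E → Y . B], [Y → . ) E], [Y → . / )], [Y → . Y d], [Y → Y . d] }  — shift
  I6: { [B → num . num B] }  — shift
  I7: { [B → . ) d], [B → . E d d], [B → . num num B], [B → num num . B], [E → . ) num /], [E → . Y B], [Y → . ) E], [Y → . / )], [Y → . Y d] }  — shift
  I8: { [B → num num B .] }  — reduce
  I9: { [E → Y B .] }  — reduce
  I10: { [Y → Y d .] }  — reduce
  I11: { [B → E d . d] }  — shift
  I12: { [B → E d d .] }  — reduce
  I13: { [Y → / ) .] }  — reduce
  I14: { [E → ) . num /], [E → . ) num /], [E → . Y B], [Y → ) . E], [Y → . ) E], [Y → . / )], [Y → . Y d] }  — shift
  I15: { [Y → ) E .] }  — reduce
  I16: { [B → ) d .] }  — reduce
  I17: { [E → ) num . /] }  — shift
  I18: { [E → ) num / .] }  — reduce

Every state is either a pure shift/goto state or contains exactly one complete item and nothing to shift — no conflicts. The grammar is LR(0).

Answer: Yes, the grammar is LR(0)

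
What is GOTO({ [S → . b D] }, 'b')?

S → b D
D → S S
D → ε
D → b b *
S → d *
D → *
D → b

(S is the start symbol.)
{ [D → . *], [D → . S S], [D → . b b *], [D → . b], [D → .], [S → . b D], [S → . d *], [S → b . D] }

GOTO(I, 'b') = CLOSURE({ [A → αX.β] : [A → α.Xβ] ∈ I, X = 'b' })

Items with dot before 'b', with the dot advanced:
  [S → . b D] → [S → b . D]
Closure of the advanced items:
  [S → b . D] has the dot before D: add [D → . S S], [D → .], [D → . b b *], [D → . *], [D → . b]
  [D → . S S] has the dot before S: add [S → . b D], [S → . d *]

GOTO = { [D → . *], [D → . S S], [D → . b b *], [D → . b], [D → .], [S → . b D], [S → . d *], [S → b . D] }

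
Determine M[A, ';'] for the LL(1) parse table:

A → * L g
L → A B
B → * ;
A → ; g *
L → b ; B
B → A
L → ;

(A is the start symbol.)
A → ; g *

To find M[A, ';'], we find productions for A where ';' is in the predict set (PREDICT(N → α) = (FIRST(α) \ {ε}) ∪ (FOLLOW(N) if α ⇒* ε)).

A → * L g: PREDICT = { '*' }
A → ; g *: PREDICT = { ';' }
  ';' is in predict set, so this production goes in M[A, ';']

M[A, ';'] = A → ; g *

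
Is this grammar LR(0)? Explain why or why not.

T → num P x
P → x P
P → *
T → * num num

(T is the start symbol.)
Yes, the grammar is LR(0)

A grammar is LR(0) if no state in the canonical LR(0) collection has:
  - both a shift item (dot before a terminal) and a complete item (shift-reduce conflict), or
  - two or more complete items (reduce-reduce conflict; the accept item [T' → T .] counts as a complete item here).

Augment with T' → T and build the canonical LR(0) collection (I0 = CLOSURE({[T' → . T]}), then GOTO on every symbol after a dot until no new states appear). It has 11 states:
  I0: { [T → . * num num], [T → . num P x], [T' → . T] }  — shift
  I1: { [T → * . num num] }  — shift
  I2: { [T' → T .] }  — accept
  I3: { [P → . *], [P → . x P], [T → num . P x] }  — shift
  I4: { [P → * .] }  — reduce
  I5: { [T → num P . x] }  — shift
  I6: { [P → . *], [P → . x P], [P → x . P] }  — shift
  I7: { [P → x P .] }  — reduce
  I8: { [T → num P x .] }  — reduce
  I9: { [T → * num . num] }  — shift
  I10: { [T → * num num .] }  — reduce

Every state is either a pure shift/goto state or contains exactly one complete item and nothing to shift — no conflicts. The grammar is LR(0).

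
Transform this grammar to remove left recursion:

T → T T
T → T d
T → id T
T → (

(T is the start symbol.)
T is directly left-recursive. The standard transformation for
  A → A α₁ | ... | A α_m | β₁ | ... | β_n
is
  A  → β₁ A' | ... | β_n A'
  A' → α₁ A' | ... | α_m A' | ε

T → id T becomes T → id T T'
T → ( becomes T → ( T'
T → T T becomes T' → T T'
T → T d becomes T' → d T'
Add T' → ε

Resulting grammar:
T → id T T'
T → ( T'
T' → T T'
T' → d T'
T' → ε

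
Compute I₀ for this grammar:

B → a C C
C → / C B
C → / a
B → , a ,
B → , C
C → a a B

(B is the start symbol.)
{ [B → . , C], [B → . , a ,], [B → . a C C], [B' → . B] }

First, augment the grammar with B' → B
I₀ = CLOSURE({ [B' → . B] }):
  [B' → . B] has the dot before B: add [B → . a C C], [B → . , a ,], [B → . , C]
No further items can be added.

I₀ = { [B → . , C], [B → . , a ,], [B → . a C C], [B' → . B] }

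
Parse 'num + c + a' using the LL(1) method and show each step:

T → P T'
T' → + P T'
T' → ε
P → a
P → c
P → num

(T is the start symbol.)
Stack is shown with the top on the left.

Stack     Input          Action
-------------------------------
T $       num + c + a $  output T → P T'
P T' $    num + c + a $  output P → num
num T' $  num + c + a $  match 'num'
T' $      + c + a $      output T' → + P T'
+ P T' $  + c + a $      match '+'
P T' $    c + a $        output P → c
c T' $    c + a $        match 'c'
T' $      + a $          output T' → + P T'
+ P T' $  + a $          match '+'
P T' $    a $            output P → a
a T' $    a $            match 'a'
T' $      $              output T' → ε
$         $              accept

The string is accepted.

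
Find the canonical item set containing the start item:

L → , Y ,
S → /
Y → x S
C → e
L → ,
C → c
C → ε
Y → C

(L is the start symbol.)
First, augment the grammar with L' → L
I₀ = CLOSURE({ [L' → . L] }):
  [L' → . L] has the dot before L: add [L → . , Y ,], [L → . ,]
No further items can be added.

I₀ = { [L → . , Y ,], [L → . ,], [L' → . L] }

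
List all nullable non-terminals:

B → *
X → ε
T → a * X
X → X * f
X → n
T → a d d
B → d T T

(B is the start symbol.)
{ 'X' }

A non-terminal is nullable if it can derive ε (the empty string): either it has an ε-production, or it has a production whose right-hand side consists entirely of nullable non-terminals.

ε-productions: X → ε
So X is immediately nullable.
No further non-terminal can be added: every production for the remaining non-terminals contains a terminal or a non-nullable non-terminal.
Nullable = { 'X' }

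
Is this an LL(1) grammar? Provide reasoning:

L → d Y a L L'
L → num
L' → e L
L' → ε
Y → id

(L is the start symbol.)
No. Predict set conflict for L': { 'e' }

A grammar is LL(1) if for each non-terminal N with multiple productions, the predict sets of those productions are pairwise disjoint, where PREDICT(N → α) = (FIRST(α) \ {ε}) ∪ (FOLLOW(N) if α ⇒* ε).

Relevant sets:
  FOLLOW(L') = { $, 'e' }

For L:
  PREDICT(L → d Y a L L') = { 'd' }
  PREDICT(L → num) = { 'num' }
For L':
  PREDICT(L' → e L) = { 'e' }
  PREDICT(L' → ε) = { $, 'e' }
Y has a single production, so nothing to check there.

Conflict found: Predict set conflict for L': { 'e' }
The grammar is NOT LL(1).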